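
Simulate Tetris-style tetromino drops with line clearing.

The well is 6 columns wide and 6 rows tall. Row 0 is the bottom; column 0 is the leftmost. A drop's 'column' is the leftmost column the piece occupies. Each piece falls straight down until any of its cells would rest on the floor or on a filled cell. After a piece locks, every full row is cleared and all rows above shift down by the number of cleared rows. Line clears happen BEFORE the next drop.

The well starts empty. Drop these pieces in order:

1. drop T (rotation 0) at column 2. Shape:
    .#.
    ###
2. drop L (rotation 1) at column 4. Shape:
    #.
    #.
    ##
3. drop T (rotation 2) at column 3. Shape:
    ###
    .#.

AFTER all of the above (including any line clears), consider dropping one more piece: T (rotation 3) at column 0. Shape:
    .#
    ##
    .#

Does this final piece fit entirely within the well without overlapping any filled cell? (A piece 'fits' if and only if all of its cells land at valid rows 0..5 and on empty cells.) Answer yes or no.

Drop 1: T rot0 at col 2 lands with bottom-row=0; cleared 0 line(s) (total 0); column heights now [0 0 1 2 1 0], max=2
Drop 2: L rot1 at col 4 lands with bottom-row=1; cleared 0 line(s) (total 0); column heights now [0 0 1 2 4 2], max=4
Drop 3: T rot2 at col 3 lands with bottom-row=4; cleared 0 line(s) (total 0); column heights now [0 0 1 6 6 6], max=6
Test piece T rot3 at col 0 (width 2): heights before test = [0 0 1 6 6 6]; fits = True

Answer: yes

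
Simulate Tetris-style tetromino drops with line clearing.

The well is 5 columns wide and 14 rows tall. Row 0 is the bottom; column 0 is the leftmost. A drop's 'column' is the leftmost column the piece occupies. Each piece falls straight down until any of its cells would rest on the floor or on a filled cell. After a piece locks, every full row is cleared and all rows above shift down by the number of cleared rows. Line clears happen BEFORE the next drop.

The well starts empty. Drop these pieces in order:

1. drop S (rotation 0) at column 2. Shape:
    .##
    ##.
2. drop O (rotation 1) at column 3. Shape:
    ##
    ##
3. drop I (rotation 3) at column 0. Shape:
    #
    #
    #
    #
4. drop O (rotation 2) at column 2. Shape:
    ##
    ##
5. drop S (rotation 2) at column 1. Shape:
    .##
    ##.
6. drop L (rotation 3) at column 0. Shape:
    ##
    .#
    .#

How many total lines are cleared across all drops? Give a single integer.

Drop 1: S rot0 at col 2 lands with bottom-row=0; cleared 0 line(s) (total 0); column heights now [0 0 1 2 2], max=2
Drop 2: O rot1 at col 3 lands with bottom-row=2; cleared 0 line(s) (total 0); column heights now [0 0 1 4 4], max=4
Drop 3: I rot3 at col 0 lands with bottom-row=0; cleared 0 line(s) (total 0); column heights now [4 0 1 4 4], max=4
Drop 4: O rot2 at col 2 lands with bottom-row=4; cleared 0 line(s) (total 0); column heights now [4 0 6 6 4], max=6
Drop 5: S rot2 at col 1 lands with bottom-row=6; cleared 0 line(s) (total 0); column heights now [4 7 8 8 4], max=8
Drop 6: L rot3 at col 0 lands with bottom-row=7; cleared 0 line(s) (total 0); column heights now [10 10 8 8 4], max=10

Answer: 0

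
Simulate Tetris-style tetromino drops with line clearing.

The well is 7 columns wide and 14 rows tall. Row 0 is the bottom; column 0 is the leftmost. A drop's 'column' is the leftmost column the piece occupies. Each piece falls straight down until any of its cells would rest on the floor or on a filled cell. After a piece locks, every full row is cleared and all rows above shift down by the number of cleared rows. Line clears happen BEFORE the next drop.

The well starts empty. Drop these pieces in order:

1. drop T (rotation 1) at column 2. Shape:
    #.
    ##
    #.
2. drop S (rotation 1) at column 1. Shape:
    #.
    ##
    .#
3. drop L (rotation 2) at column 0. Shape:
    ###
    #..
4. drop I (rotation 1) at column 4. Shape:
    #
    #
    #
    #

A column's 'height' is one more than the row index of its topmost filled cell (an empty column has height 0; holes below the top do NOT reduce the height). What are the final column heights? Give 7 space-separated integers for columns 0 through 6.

Answer: 7 7 7 2 4 0 0

Derivation:
Drop 1: T rot1 at col 2 lands with bottom-row=0; cleared 0 line(s) (total 0); column heights now [0 0 3 2 0 0 0], max=3
Drop 2: S rot1 at col 1 lands with bottom-row=3; cleared 0 line(s) (total 0); column heights now [0 6 5 2 0 0 0], max=6
Drop 3: L rot2 at col 0 lands with bottom-row=5; cleared 0 line(s) (total 0); column heights now [7 7 7 2 0 0 0], max=7
Drop 4: I rot1 at col 4 lands with bottom-row=0; cleared 0 line(s) (total 0); column heights now [7 7 7 2 4 0 0], max=7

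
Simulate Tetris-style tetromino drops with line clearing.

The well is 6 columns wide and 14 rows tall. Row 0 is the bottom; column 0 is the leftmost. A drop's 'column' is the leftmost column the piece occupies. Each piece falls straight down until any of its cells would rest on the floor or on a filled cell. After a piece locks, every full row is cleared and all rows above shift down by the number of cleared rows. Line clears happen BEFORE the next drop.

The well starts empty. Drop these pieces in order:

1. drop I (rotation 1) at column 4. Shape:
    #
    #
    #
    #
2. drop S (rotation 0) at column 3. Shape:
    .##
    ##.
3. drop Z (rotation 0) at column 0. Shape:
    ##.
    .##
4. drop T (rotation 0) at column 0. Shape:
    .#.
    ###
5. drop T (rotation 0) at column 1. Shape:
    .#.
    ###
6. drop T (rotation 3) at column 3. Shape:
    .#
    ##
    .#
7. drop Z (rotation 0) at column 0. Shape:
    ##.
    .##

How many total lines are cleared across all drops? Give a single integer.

Answer: 0

Derivation:
Drop 1: I rot1 at col 4 lands with bottom-row=0; cleared 0 line(s) (total 0); column heights now [0 0 0 0 4 0], max=4
Drop 2: S rot0 at col 3 lands with bottom-row=4; cleared 0 line(s) (total 0); column heights now [0 0 0 5 6 6], max=6
Drop 3: Z rot0 at col 0 lands with bottom-row=0; cleared 0 line(s) (total 0); column heights now [2 2 1 5 6 6], max=6
Drop 4: T rot0 at col 0 lands with bottom-row=2; cleared 0 line(s) (total 0); column heights now [3 4 3 5 6 6], max=6
Drop 5: T rot0 at col 1 lands with bottom-row=5; cleared 0 line(s) (total 0); column heights now [3 6 7 6 6 6], max=7
Drop 6: T rot3 at col 3 lands with bottom-row=6; cleared 0 line(s) (total 0); column heights now [3 6 7 8 9 6], max=9
Drop 7: Z rot0 at col 0 lands with bottom-row=7; cleared 0 line(s) (total 0); column heights now [9 9 8 8 9 6], max=9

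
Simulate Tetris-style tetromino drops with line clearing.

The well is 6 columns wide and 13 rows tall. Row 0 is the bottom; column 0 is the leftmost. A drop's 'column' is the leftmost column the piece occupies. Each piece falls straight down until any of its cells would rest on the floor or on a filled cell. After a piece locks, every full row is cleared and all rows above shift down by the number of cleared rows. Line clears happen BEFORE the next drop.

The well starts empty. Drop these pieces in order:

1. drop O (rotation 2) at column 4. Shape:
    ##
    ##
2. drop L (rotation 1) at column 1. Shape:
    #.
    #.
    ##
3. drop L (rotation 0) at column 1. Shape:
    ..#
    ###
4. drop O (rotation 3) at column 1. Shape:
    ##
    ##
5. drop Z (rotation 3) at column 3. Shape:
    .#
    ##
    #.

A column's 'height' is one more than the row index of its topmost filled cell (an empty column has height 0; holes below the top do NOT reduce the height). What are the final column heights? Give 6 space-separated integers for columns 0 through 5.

Answer: 0 6 6 7 8 2

Derivation:
Drop 1: O rot2 at col 4 lands with bottom-row=0; cleared 0 line(s) (total 0); column heights now [0 0 0 0 2 2], max=2
Drop 2: L rot1 at col 1 lands with bottom-row=0; cleared 0 line(s) (total 0); column heights now [0 3 1 0 2 2], max=3
Drop 3: L rot0 at col 1 lands with bottom-row=3; cleared 0 line(s) (total 0); column heights now [0 4 4 5 2 2], max=5
Drop 4: O rot3 at col 1 lands with bottom-row=4; cleared 0 line(s) (total 0); column heights now [0 6 6 5 2 2], max=6
Drop 5: Z rot3 at col 3 lands with bottom-row=5; cleared 0 line(s) (total 0); column heights now [0 6 6 7 8 2], max=8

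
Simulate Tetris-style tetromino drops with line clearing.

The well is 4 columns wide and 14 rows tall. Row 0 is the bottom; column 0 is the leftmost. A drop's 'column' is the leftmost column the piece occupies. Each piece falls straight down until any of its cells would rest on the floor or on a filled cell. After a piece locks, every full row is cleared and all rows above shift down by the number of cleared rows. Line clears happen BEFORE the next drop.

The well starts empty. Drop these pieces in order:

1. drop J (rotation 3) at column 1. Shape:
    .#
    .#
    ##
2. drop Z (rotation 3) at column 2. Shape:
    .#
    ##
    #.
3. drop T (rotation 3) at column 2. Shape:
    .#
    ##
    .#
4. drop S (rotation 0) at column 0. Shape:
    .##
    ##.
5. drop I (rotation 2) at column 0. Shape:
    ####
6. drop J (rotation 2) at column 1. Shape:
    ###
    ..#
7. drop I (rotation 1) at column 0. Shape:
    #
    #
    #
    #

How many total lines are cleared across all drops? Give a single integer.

Answer: 2

Derivation:
Drop 1: J rot3 at col 1 lands with bottom-row=0; cleared 0 line(s) (total 0); column heights now [0 1 3 0], max=3
Drop 2: Z rot3 at col 2 lands with bottom-row=3; cleared 0 line(s) (total 0); column heights now [0 1 5 6], max=6
Drop 3: T rot3 at col 2 lands with bottom-row=6; cleared 0 line(s) (total 0); column heights now [0 1 8 9], max=9
Drop 4: S rot0 at col 0 lands with bottom-row=7; cleared 1 line(s) (total 1); column heights now [0 8 8 8], max=8
Drop 5: I rot2 at col 0 lands with bottom-row=8; cleared 1 line(s) (total 2); column heights now [0 8 8 8], max=8
Drop 6: J rot2 at col 1 lands with bottom-row=8; cleared 0 line(s) (total 2); column heights now [0 10 10 10], max=10
Drop 7: I rot1 at col 0 lands with bottom-row=0; cleared 0 line(s) (total 2); column heights now [4 10 10 10], max=10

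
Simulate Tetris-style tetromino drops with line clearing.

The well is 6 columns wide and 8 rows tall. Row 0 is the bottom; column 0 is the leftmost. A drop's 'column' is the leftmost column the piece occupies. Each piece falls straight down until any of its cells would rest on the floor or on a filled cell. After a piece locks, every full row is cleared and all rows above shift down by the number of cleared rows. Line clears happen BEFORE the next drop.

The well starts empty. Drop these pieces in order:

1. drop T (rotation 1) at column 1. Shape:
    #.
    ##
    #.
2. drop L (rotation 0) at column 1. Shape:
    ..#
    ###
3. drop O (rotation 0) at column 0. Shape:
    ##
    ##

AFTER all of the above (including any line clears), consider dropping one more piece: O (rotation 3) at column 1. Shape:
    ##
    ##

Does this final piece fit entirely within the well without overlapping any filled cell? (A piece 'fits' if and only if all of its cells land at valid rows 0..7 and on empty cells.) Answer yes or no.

Answer: yes

Derivation:
Drop 1: T rot1 at col 1 lands with bottom-row=0; cleared 0 line(s) (total 0); column heights now [0 3 2 0 0 0], max=3
Drop 2: L rot0 at col 1 lands with bottom-row=3; cleared 0 line(s) (total 0); column heights now [0 4 4 5 0 0], max=5
Drop 3: O rot0 at col 0 lands with bottom-row=4; cleared 0 line(s) (total 0); column heights now [6 6 4 5 0 0], max=6
Test piece O rot3 at col 1 (width 2): heights before test = [6 6 4 5 0 0]; fits = True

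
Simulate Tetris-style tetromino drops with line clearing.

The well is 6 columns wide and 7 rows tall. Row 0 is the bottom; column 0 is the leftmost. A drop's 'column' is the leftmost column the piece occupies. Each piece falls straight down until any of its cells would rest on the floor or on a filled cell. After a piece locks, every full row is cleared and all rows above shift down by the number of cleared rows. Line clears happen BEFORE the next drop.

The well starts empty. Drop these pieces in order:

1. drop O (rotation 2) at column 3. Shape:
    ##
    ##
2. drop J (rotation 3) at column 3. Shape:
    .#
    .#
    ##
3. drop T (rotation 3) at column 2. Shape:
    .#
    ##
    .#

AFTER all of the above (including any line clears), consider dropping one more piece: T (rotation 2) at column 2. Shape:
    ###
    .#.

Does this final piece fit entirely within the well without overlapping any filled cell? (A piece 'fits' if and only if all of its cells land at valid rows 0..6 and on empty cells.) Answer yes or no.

Answer: no

Derivation:
Drop 1: O rot2 at col 3 lands with bottom-row=0; cleared 0 line(s) (total 0); column heights now [0 0 0 2 2 0], max=2
Drop 2: J rot3 at col 3 lands with bottom-row=2; cleared 0 line(s) (total 0); column heights now [0 0 0 3 5 0], max=5
Drop 3: T rot3 at col 2 lands with bottom-row=3; cleared 0 line(s) (total 0); column heights now [0 0 5 6 5 0], max=6
Test piece T rot2 at col 2 (width 3): heights before test = [0 0 5 6 5 0]; fits = False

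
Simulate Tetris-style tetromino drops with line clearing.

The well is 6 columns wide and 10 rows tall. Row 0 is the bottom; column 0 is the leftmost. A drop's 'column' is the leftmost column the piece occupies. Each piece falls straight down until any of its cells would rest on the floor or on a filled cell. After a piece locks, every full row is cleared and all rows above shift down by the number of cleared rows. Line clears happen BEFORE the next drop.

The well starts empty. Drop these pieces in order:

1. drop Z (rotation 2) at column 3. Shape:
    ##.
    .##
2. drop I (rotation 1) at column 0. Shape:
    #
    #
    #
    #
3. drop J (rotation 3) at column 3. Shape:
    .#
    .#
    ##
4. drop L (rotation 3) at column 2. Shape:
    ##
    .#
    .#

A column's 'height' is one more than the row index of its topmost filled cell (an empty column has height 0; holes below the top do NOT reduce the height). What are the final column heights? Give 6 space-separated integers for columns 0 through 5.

Drop 1: Z rot2 at col 3 lands with bottom-row=0; cleared 0 line(s) (total 0); column heights now [0 0 0 2 2 1], max=2
Drop 2: I rot1 at col 0 lands with bottom-row=0; cleared 0 line(s) (total 0); column heights now [4 0 0 2 2 1], max=4
Drop 3: J rot3 at col 3 lands with bottom-row=2; cleared 0 line(s) (total 0); column heights now [4 0 0 3 5 1], max=5
Drop 4: L rot3 at col 2 lands with bottom-row=3; cleared 0 line(s) (total 0); column heights now [4 0 6 6 5 1], max=6

Answer: 4 0 6 6 5 1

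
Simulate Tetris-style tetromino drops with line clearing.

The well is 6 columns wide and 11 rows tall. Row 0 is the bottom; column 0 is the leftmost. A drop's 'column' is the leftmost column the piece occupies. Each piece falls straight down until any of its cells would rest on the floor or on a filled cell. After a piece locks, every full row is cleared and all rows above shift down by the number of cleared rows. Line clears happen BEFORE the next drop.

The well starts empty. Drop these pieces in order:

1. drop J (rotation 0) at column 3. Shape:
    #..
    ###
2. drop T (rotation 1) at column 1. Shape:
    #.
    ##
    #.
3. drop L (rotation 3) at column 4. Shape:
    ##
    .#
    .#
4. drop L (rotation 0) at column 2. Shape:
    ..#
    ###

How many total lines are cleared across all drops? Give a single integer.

Drop 1: J rot0 at col 3 lands with bottom-row=0; cleared 0 line(s) (total 0); column heights now [0 0 0 2 1 1], max=2
Drop 2: T rot1 at col 1 lands with bottom-row=0; cleared 0 line(s) (total 0); column heights now [0 3 2 2 1 1], max=3
Drop 3: L rot3 at col 4 lands with bottom-row=1; cleared 0 line(s) (total 0); column heights now [0 3 2 2 4 4], max=4
Drop 4: L rot0 at col 2 lands with bottom-row=4; cleared 0 line(s) (total 0); column heights now [0 3 5 5 6 4], max=6

Answer: 0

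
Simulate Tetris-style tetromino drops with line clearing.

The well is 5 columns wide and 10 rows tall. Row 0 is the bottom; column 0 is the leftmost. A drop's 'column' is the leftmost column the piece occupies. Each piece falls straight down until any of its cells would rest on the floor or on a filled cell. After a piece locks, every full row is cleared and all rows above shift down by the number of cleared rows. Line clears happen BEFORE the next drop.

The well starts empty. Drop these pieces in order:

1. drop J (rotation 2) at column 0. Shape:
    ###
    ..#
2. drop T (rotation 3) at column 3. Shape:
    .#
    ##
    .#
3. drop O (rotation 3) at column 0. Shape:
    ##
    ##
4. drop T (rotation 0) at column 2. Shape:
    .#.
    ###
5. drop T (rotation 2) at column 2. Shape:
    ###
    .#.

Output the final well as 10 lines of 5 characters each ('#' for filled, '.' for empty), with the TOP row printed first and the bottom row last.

Drop 1: J rot2 at col 0 lands with bottom-row=0; cleared 0 line(s) (total 0); column heights now [2 2 2 0 0], max=2
Drop 2: T rot3 at col 3 lands with bottom-row=0; cleared 1 line(s) (total 1); column heights now [0 0 1 0 2], max=2
Drop 3: O rot3 at col 0 lands with bottom-row=0; cleared 0 line(s) (total 1); column heights now [2 2 1 0 2], max=2
Drop 4: T rot0 at col 2 lands with bottom-row=2; cleared 0 line(s) (total 1); column heights now [2 2 3 4 3], max=4
Drop 5: T rot2 at col 2 lands with bottom-row=4; cleared 0 line(s) (total 1); column heights now [2 2 6 6 6], max=6

Answer: .....
.....
.....
.....
..###
...#.
...#.
..###
##..#
###.#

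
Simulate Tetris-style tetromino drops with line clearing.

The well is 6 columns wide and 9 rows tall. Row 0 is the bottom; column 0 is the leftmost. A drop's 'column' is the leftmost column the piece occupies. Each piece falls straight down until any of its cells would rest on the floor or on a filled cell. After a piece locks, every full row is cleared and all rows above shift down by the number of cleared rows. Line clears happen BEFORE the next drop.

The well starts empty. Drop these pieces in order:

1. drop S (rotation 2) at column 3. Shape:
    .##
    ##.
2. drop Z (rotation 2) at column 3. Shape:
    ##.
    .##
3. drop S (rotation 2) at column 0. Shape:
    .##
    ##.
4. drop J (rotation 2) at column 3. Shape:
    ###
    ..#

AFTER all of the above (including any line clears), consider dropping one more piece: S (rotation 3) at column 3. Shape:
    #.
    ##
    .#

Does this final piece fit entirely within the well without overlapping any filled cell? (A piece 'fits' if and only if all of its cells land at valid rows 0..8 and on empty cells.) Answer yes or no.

Answer: yes

Derivation:
Drop 1: S rot2 at col 3 lands with bottom-row=0; cleared 0 line(s) (total 0); column heights now [0 0 0 1 2 2], max=2
Drop 2: Z rot2 at col 3 lands with bottom-row=2; cleared 0 line(s) (total 0); column heights now [0 0 0 4 4 3], max=4
Drop 3: S rot2 at col 0 lands with bottom-row=0; cleared 0 line(s) (total 0); column heights now [1 2 2 4 4 3], max=4
Drop 4: J rot2 at col 3 lands with bottom-row=3; cleared 0 line(s) (total 0); column heights now [1 2 2 5 5 5], max=5
Test piece S rot3 at col 3 (width 2): heights before test = [1 2 2 5 5 5]; fits = True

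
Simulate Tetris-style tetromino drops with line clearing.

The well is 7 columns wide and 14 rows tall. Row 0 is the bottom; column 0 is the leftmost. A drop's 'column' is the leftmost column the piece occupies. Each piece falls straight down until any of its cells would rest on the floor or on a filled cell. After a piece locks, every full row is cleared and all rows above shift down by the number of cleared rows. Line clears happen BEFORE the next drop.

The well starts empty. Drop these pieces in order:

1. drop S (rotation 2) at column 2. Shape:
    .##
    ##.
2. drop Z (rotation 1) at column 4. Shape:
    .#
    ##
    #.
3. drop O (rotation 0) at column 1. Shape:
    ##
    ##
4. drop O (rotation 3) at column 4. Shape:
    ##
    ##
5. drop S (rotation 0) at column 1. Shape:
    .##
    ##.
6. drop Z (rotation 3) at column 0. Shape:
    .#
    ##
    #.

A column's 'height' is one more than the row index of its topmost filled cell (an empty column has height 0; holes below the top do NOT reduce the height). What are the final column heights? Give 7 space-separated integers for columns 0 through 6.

Drop 1: S rot2 at col 2 lands with bottom-row=0; cleared 0 line(s) (total 0); column heights now [0 0 1 2 2 0 0], max=2
Drop 2: Z rot1 at col 4 lands with bottom-row=2; cleared 0 line(s) (total 0); column heights now [0 0 1 2 4 5 0], max=5
Drop 3: O rot0 at col 1 lands with bottom-row=1; cleared 0 line(s) (total 0); column heights now [0 3 3 2 4 5 0], max=5
Drop 4: O rot3 at col 4 lands with bottom-row=5; cleared 0 line(s) (total 0); column heights now [0 3 3 2 7 7 0], max=7
Drop 5: S rot0 at col 1 lands with bottom-row=3; cleared 0 line(s) (total 0); column heights now [0 4 5 5 7 7 0], max=7
Drop 6: Z rot3 at col 0 lands with bottom-row=3; cleared 0 line(s) (total 0); column heights now [5 6 5 5 7 7 0], max=7

Answer: 5 6 5 5 7 7 0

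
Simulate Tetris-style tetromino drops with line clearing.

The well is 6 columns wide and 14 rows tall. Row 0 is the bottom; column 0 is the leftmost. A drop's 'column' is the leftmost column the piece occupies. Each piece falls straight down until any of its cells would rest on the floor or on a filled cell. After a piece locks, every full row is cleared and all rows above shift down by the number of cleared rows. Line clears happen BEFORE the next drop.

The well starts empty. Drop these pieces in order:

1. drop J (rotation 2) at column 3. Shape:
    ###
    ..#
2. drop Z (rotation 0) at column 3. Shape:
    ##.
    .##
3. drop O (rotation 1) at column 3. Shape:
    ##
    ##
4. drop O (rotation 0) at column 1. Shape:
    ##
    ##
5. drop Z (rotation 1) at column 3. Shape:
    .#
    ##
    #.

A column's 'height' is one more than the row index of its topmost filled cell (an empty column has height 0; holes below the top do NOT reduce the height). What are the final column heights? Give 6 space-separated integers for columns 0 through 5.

Answer: 0 2 2 8 9 3

Derivation:
Drop 1: J rot2 at col 3 lands with bottom-row=0; cleared 0 line(s) (total 0); column heights now [0 0 0 2 2 2], max=2
Drop 2: Z rot0 at col 3 lands with bottom-row=2; cleared 0 line(s) (total 0); column heights now [0 0 0 4 4 3], max=4
Drop 3: O rot1 at col 3 lands with bottom-row=4; cleared 0 line(s) (total 0); column heights now [0 0 0 6 6 3], max=6
Drop 4: O rot0 at col 1 lands with bottom-row=0; cleared 0 line(s) (total 0); column heights now [0 2 2 6 6 3], max=6
Drop 5: Z rot1 at col 3 lands with bottom-row=6; cleared 0 line(s) (total 0); column heights now [0 2 2 8 9 3], max=9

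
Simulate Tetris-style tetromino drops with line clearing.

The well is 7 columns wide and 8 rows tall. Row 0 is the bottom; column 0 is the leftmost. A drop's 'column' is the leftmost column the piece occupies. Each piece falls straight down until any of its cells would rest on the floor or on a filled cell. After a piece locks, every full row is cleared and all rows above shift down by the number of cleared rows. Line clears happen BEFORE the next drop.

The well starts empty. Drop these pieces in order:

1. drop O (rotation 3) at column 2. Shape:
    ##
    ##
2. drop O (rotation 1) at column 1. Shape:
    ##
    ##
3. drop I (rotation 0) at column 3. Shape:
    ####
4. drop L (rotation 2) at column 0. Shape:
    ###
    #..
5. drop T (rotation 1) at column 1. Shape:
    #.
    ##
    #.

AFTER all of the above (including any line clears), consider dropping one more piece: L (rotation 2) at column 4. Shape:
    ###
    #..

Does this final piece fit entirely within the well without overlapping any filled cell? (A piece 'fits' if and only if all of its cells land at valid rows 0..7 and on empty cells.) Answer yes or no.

Answer: yes

Derivation:
Drop 1: O rot3 at col 2 lands with bottom-row=0; cleared 0 line(s) (total 0); column heights now [0 0 2 2 0 0 0], max=2
Drop 2: O rot1 at col 1 lands with bottom-row=2; cleared 0 line(s) (total 0); column heights now [0 4 4 2 0 0 0], max=4
Drop 3: I rot0 at col 3 lands with bottom-row=2; cleared 0 line(s) (total 0); column heights now [0 4 4 3 3 3 3], max=4
Drop 4: L rot2 at col 0 lands with bottom-row=3; cleared 0 line(s) (total 0); column heights now [5 5 5 3 3 3 3], max=5
Drop 5: T rot1 at col 1 lands with bottom-row=5; cleared 0 line(s) (total 0); column heights now [5 8 7 3 3 3 3], max=8
Test piece L rot2 at col 4 (width 3): heights before test = [5 8 7 3 3 3 3]; fits = True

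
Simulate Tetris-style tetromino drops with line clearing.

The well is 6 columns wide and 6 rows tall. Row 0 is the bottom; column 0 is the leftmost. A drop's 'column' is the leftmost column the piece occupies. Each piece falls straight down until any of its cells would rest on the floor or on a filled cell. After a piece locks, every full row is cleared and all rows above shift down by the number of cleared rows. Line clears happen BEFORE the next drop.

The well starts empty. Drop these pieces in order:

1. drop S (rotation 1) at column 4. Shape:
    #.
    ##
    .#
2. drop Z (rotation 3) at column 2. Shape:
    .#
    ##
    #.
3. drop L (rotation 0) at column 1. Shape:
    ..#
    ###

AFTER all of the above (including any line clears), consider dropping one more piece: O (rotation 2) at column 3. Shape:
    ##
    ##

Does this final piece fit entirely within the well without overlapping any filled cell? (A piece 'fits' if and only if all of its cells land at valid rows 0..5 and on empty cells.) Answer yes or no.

Answer: no

Derivation:
Drop 1: S rot1 at col 4 lands with bottom-row=0; cleared 0 line(s) (total 0); column heights now [0 0 0 0 3 2], max=3
Drop 2: Z rot3 at col 2 lands with bottom-row=0; cleared 0 line(s) (total 0); column heights now [0 0 2 3 3 2], max=3
Drop 3: L rot0 at col 1 lands with bottom-row=3; cleared 0 line(s) (total 0); column heights now [0 4 4 5 3 2], max=5
Test piece O rot2 at col 3 (width 2): heights before test = [0 4 4 5 3 2]; fits = False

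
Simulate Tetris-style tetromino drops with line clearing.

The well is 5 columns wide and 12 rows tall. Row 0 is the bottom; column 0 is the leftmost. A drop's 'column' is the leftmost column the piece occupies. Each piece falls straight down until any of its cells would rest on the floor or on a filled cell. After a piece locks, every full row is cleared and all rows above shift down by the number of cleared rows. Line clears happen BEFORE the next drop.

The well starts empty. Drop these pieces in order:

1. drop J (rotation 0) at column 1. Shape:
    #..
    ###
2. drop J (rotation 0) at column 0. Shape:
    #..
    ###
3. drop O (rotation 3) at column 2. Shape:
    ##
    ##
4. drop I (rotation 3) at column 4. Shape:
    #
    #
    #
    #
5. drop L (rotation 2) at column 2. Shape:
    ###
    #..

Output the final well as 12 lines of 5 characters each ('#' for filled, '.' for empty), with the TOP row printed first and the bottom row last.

Answer: .....
.....
.....
.....
.....
..###
..#..
..##.
#.###
###.#
.#..#
.####

Derivation:
Drop 1: J rot0 at col 1 lands with bottom-row=0; cleared 0 line(s) (total 0); column heights now [0 2 1 1 0], max=2
Drop 2: J rot0 at col 0 lands with bottom-row=2; cleared 0 line(s) (total 0); column heights now [4 3 3 1 0], max=4
Drop 3: O rot3 at col 2 lands with bottom-row=3; cleared 0 line(s) (total 0); column heights now [4 3 5 5 0], max=5
Drop 4: I rot3 at col 4 lands with bottom-row=0; cleared 0 line(s) (total 0); column heights now [4 3 5 5 4], max=5
Drop 5: L rot2 at col 2 lands with bottom-row=5; cleared 0 line(s) (total 0); column heights now [4 3 7 7 7], max=7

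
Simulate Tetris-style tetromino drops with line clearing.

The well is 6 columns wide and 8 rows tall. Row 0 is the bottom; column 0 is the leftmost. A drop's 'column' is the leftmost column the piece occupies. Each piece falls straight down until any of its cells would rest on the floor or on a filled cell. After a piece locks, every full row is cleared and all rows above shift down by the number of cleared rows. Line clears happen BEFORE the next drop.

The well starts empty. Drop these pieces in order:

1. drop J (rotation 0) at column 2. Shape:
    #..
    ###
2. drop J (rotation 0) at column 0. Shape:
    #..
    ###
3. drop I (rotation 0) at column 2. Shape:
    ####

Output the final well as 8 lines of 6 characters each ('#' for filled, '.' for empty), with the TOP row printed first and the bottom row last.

Answer: ......
......
......
......
#.####
###...
..#...
..###.

Derivation:
Drop 1: J rot0 at col 2 lands with bottom-row=0; cleared 0 line(s) (total 0); column heights now [0 0 2 1 1 0], max=2
Drop 2: J rot0 at col 0 lands with bottom-row=2; cleared 0 line(s) (total 0); column heights now [4 3 3 1 1 0], max=4
Drop 3: I rot0 at col 2 lands with bottom-row=3; cleared 0 line(s) (total 0); column heights now [4 3 4 4 4 4], max=4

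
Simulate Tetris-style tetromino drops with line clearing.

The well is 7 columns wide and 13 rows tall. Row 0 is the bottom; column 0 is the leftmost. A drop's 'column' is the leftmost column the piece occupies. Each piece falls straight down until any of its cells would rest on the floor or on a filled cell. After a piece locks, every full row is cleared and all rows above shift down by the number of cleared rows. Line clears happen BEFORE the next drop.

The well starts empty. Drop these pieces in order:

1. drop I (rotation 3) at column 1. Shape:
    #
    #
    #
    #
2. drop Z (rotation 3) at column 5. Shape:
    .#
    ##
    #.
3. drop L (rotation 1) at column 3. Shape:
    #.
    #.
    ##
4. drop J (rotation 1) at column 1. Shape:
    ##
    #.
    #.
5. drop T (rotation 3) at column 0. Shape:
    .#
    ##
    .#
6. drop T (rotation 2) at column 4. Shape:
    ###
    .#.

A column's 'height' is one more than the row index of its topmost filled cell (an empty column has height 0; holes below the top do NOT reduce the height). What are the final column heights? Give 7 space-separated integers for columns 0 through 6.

Answer: 9 10 7 3 4 4 4

Derivation:
Drop 1: I rot3 at col 1 lands with bottom-row=0; cleared 0 line(s) (total 0); column heights now [0 4 0 0 0 0 0], max=4
Drop 2: Z rot3 at col 5 lands with bottom-row=0; cleared 0 line(s) (total 0); column heights now [0 4 0 0 0 2 3], max=4
Drop 3: L rot1 at col 3 lands with bottom-row=0; cleared 0 line(s) (total 0); column heights now [0 4 0 3 1 2 3], max=4
Drop 4: J rot1 at col 1 lands with bottom-row=4; cleared 0 line(s) (total 0); column heights now [0 7 7 3 1 2 3], max=7
Drop 5: T rot3 at col 0 lands with bottom-row=7; cleared 0 line(s) (total 0); column heights now [9 10 7 3 1 2 3], max=10
Drop 6: T rot2 at col 4 lands with bottom-row=2; cleared 0 line(s) (total 0); column heights now [9 10 7 3 4 4 4], max=10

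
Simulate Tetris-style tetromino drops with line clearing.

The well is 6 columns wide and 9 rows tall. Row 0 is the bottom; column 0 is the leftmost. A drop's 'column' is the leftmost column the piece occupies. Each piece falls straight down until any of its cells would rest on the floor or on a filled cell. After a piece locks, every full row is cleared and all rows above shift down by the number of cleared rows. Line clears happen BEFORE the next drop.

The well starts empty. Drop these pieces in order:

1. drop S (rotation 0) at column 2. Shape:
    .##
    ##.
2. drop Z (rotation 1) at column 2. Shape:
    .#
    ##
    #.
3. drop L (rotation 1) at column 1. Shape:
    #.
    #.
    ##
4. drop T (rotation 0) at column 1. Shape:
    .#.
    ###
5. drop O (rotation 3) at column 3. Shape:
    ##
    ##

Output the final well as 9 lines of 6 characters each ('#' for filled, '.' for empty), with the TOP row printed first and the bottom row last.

Answer: ...##.
..###.
.###..
.#....
.#....
.###..
..##..
..###.
..##..

Derivation:
Drop 1: S rot0 at col 2 lands with bottom-row=0; cleared 0 line(s) (total 0); column heights now [0 0 1 2 2 0], max=2
Drop 2: Z rot1 at col 2 lands with bottom-row=1; cleared 0 line(s) (total 0); column heights now [0 0 3 4 2 0], max=4
Drop 3: L rot1 at col 1 lands with bottom-row=3; cleared 0 line(s) (total 0); column heights now [0 6 4 4 2 0], max=6
Drop 4: T rot0 at col 1 lands with bottom-row=6; cleared 0 line(s) (total 0); column heights now [0 7 8 7 2 0], max=8
Drop 5: O rot3 at col 3 lands with bottom-row=7; cleared 0 line(s) (total 0); column heights now [0 7 8 9 9 0], max=9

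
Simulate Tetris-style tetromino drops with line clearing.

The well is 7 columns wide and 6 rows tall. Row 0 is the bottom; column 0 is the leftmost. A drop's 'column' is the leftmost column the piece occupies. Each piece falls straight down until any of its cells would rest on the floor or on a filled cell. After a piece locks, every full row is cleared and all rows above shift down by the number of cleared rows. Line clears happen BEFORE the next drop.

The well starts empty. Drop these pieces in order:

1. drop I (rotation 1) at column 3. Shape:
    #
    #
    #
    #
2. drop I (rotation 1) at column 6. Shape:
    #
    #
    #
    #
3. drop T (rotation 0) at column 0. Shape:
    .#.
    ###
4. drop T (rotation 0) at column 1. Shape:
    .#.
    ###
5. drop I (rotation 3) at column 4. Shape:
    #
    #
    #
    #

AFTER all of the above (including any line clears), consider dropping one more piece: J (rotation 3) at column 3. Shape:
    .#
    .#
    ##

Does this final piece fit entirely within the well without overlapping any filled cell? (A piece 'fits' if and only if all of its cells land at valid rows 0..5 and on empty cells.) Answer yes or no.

Answer: no

Derivation:
Drop 1: I rot1 at col 3 lands with bottom-row=0; cleared 0 line(s) (total 0); column heights now [0 0 0 4 0 0 0], max=4
Drop 2: I rot1 at col 6 lands with bottom-row=0; cleared 0 line(s) (total 0); column heights now [0 0 0 4 0 0 4], max=4
Drop 3: T rot0 at col 0 lands with bottom-row=0; cleared 0 line(s) (total 0); column heights now [1 2 1 4 0 0 4], max=4
Drop 4: T rot0 at col 1 lands with bottom-row=4; cleared 0 line(s) (total 0); column heights now [1 5 6 5 0 0 4], max=6
Drop 5: I rot3 at col 4 lands with bottom-row=0; cleared 0 line(s) (total 0); column heights now [1 5 6 5 4 0 4], max=6
Test piece J rot3 at col 3 (width 2): heights before test = [1 5 6 5 4 0 4]; fits = False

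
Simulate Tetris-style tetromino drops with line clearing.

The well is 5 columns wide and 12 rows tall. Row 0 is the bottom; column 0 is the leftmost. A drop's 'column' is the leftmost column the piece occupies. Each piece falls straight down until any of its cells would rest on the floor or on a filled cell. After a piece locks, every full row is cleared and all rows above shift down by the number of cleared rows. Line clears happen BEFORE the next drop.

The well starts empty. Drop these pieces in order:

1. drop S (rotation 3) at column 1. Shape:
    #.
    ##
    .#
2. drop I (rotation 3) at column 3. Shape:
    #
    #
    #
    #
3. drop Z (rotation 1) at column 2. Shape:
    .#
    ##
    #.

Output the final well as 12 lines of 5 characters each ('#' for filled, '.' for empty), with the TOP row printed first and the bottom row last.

Answer: .....
.....
.....
.....
.....
.....
...#.
..##.
..##.
.#.#.
.###.
..##.

Derivation:
Drop 1: S rot3 at col 1 lands with bottom-row=0; cleared 0 line(s) (total 0); column heights now [0 3 2 0 0], max=3
Drop 2: I rot3 at col 3 lands with bottom-row=0; cleared 0 line(s) (total 0); column heights now [0 3 2 4 0], max=4
Drop 3: Z rot1 at col 2 lands with bottom-row=3; cleared 0 line(s) (total 0); column heights now [0 3 5 6 0], max=6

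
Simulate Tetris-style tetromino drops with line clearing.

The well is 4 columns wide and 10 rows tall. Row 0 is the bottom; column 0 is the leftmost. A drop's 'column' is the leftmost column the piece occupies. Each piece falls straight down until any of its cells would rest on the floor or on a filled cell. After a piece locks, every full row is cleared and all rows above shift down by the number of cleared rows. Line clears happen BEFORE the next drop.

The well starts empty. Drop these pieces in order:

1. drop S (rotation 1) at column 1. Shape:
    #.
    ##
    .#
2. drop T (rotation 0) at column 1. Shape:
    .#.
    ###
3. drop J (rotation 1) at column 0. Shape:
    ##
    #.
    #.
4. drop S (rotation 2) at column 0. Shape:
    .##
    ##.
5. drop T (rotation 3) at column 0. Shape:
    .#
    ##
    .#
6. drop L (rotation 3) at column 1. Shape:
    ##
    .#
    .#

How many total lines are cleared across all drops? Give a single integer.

Answer: 1

Derivation:
Drop 1: S rot1 at col 1 lands with bottom-row=0; cleared 0 line(s) (total 0); column heights now [0 3 2 0], max=3
Drop 2: T rot0 at col 1 lands with bottom-row=3; cleared 0 line(s) (total 0); column heights now [0 4 5 4], max=5
Drop 3: J rot1 at col 0 lands with bottom-row=2; cleared 1 line(s) (total 1); column heights now [4 4 4 0], max=4
Drop 4: S rot2 at col 0 lands with bottom-row=4; cleared 0 line(s) (total 1); column heights now [5 6 6 0], max=6
Drop 5: T rot3 at col 0 lands with bottom-row=6; cleared 0 line(s) (total 1); column heights now [8 9 6 0], max=9
Drop 6: L rot3 at col 1 lands with bottom-row=7; cleared 0 line(s) (total 1); column heights now [8 10 10 0], max=10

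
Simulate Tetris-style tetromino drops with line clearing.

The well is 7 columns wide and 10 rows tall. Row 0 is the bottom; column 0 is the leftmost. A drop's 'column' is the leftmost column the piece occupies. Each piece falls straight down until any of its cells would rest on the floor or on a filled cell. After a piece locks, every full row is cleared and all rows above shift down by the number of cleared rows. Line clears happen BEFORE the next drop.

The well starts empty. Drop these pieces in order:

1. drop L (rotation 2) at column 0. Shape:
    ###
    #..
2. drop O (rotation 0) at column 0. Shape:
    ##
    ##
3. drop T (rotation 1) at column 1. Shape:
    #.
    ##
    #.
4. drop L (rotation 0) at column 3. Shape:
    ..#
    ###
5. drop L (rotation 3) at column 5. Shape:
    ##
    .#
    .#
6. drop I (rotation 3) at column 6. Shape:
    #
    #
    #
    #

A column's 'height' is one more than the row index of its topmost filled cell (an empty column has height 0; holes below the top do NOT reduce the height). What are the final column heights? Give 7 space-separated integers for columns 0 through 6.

Drop 1: L rot2 at col 0 lands with bottom-row=0; cleared 0 line(s) (total 0); column heights now [2 2 2 0 0 0 0], max=2
Drop 2: O rot0 at col 0 lands with bottom-row=2; cleared 0 line(s) (total 0); column heights now [4 4 2 0 0 0 0], max=4
Drop 3: T rot1 at col 1 lands with bottom-row=4; cleared 0 line(s) (total 0); column heights now [4 7 6 0 0 0 0], max=7
Drop 4: L rot0 at col 3 lands with bottom-row=0; cleared 0 line(s) (total 0); column heights now [4 7 6 1 1 2 0], max=7
Drop 5: L rot3 at col 5 lands with bottom-row=0; cleared 0 line(s) (total 0); column heights now [4 7 6 1 1 3 3], max=7
Drop 6: I rot3 at col 6 lands with bottom-row=3; cleared 0 line(s) (total 0); column heights now [4 7 6 1 1 3 7], max=7

Answer: 4 7 6 1 1 3 7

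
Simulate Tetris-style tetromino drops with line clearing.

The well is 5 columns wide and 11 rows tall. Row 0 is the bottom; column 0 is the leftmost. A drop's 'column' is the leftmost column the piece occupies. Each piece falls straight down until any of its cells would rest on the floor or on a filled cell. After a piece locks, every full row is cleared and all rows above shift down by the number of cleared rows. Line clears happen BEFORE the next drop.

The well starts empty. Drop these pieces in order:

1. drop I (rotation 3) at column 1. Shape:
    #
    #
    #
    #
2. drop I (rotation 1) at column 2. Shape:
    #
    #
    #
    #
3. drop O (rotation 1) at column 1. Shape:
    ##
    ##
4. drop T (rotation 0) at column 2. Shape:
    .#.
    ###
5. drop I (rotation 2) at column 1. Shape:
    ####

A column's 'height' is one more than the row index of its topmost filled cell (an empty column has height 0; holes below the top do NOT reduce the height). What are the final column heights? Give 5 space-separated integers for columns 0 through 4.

Drop 1: I rot3 at col 1 lands with bottom-row=0; cleared 0 line(s) (total 0); column heights now [0 4 0 0 0], max=4
Drop 2: I rot1 at col 2 lands with bottom-row=0; cleared 0 line(s) (total 0); column heights now [0 4 4 0 0], max=4
Drop 3: O rot1 at col 1 lands with bottom-row=4; cleared 0 line(s) (total 0); column heights now [0 6 6 0 0], max=6
Drop 4: T rot0 at col 2 lands with bottom-row=6; cleared 0 line(s) (total 0); column heights now [0 6 7 8 7], max=8
Drop 5: I rot2 at col 1 lands with bottom-row=8; cleared 0 line(s) (total 0); column heights now [0 9 9 9 9], max=9

Answer: 0 9 9 9 9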